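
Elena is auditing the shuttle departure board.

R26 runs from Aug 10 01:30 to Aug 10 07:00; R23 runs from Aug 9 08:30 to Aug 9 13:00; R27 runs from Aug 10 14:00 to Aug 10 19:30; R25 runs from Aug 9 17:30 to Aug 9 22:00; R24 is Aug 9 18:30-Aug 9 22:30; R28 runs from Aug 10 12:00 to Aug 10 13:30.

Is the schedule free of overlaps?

Sorted by start: R23, R25, R24, R26, R28, R27.
R25 starts after R23 ends, so R23 has no further overlaps.
R24 starts before R25 ends → R25 and R24 overlap.
That's a conflict, so the schedule is not conflict-free.

No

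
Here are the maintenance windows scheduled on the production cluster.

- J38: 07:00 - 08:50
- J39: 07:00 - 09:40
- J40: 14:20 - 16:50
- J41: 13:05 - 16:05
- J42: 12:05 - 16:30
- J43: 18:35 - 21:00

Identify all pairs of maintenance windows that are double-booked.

Sorted by start: J38, J39, J42, J41, J40, J43.
J39 starts before J38 ends → J38 and J39 overlap.
J42 starts after J38 ends, so nothing later overlaps J38 either.
J42 starts after J39 ends, so nothing later overlaps J39 either.
J41 starts before J42 ends → J42 and J41 overlap.
J40 starts before J42 ends → J42 and J40 overlap.
J43 starts after J42 ends.
J40 starts before J41 ends → J41 and J40 overlap.
J43 starts after J41 ends.
J43 starts after J40 ends.

J38 & J39, J40 & J41, J40 & J42, J41 & J42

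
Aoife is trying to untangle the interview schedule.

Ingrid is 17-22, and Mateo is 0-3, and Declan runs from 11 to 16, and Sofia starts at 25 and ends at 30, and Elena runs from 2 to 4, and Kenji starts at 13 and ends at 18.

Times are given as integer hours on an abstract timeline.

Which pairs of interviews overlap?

Declan & Kenji, Elena & Mateo, Ingrid & Kenji

Check each pair: they overlap iff neither finishes before the other starts.
Sorted by start: Mateo, Elena, Declan, Kenji, Ingrid, Sofia.
Elena starts before Mateo ends → Mateo and Elena overlap.
Declan starts after Mateo ends, so Mateo has no further overlaps.
Declan starts after Elena ends, so Elena has no further overlaps.
Kenji starts before Declan ends → Declan and Kenji overlap.
Ingrid starts after Declan ends, so Declan has no further overlaps.
Ingrid starts before Kenji ends → Kenji and Ingrid overlap.
Sofia starts after Kenji ends.
Sofia starts after Ingrid ends.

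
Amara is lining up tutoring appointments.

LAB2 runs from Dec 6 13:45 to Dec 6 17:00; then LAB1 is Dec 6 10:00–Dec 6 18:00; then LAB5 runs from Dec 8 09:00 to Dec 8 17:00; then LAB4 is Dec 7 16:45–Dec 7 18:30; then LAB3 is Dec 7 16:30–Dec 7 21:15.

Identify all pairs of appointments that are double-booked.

LAB1 & LAB2, LAB3 & LAB4

Check each pair: they overlap iff neither finishes before the other starts.
Sorted by start: LAB1, LAB2, LAB3, LAB4, LAB5.
LAB2 starts before LAB1 ends → LAB1 and LAB2 overlap.
LAB3 starts after LAB1 ends — done with LAB1.
LAB3 starts after LAB2 ends — done with LAB2.
LAB4 starts before LAB3 ends → LAB3 and LAB4 overlap.
LAB5 starts after LAB3 ends.
LAB5 starts after LAB4 ends.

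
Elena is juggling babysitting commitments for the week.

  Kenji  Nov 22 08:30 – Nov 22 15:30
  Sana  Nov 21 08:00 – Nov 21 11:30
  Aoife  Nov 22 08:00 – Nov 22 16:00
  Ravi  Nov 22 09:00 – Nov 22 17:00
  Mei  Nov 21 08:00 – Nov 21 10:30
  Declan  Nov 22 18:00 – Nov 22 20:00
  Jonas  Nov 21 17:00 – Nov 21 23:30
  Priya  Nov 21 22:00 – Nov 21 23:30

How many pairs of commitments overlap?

Sorted by start: Sana, Mei, Jonas, Priya, Aoife, Kenji, Ravi, Declan.
Mei starts before Sana ends → Sana and Mei overlap.
Jonas starts after Sana ends; Sana is clear from here.
Jonas starts after Mei ends; Mei is clear from here.
Priya starts before Jonas ends → Jonas and Priya overlap.
Aoife starts after Jonas ends; Jonas is clear from here.
Aoife starts after Priya ends; Priya is clear from here.
Kenji starts before Aoife ends → Aoife and Kenji overlap.
Ravi starts before Aoife ends → Aoife and Ravi overlap.
Declan starts after Aoife ends.
Ravi starts before Kenji ends → Kenji and Ravi overlap.
Declan starts after Kenji ends.
Declan starts after Ravi ends.
Overlapping pairs: Aoife & Kenji, Aoife & Ravi, Jonas & Priya, Kenji & Ravi, Mei & Sana — 5 in total.

5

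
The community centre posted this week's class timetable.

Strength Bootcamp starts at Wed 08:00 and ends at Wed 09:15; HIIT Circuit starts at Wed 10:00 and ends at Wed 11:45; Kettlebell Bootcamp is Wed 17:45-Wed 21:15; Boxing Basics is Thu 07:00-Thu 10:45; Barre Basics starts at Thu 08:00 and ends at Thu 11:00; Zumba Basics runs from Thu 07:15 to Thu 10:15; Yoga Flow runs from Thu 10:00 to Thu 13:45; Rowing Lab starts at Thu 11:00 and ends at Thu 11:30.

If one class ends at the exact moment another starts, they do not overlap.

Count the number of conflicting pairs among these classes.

7

Sorted by start: Strength Bootcamp, HIIT Circuit, Kettlebell Bootcamp, Boxing Basics, Zumba Basics, Barre Basics, Yoga Flow, Rowing Lab.
HIIT Circuit starts after Strength Bootcamp ends, so nothing later overlaps Strength Bootcamp either.
Kettlebell Bootcamp starts after HIIT Circuit ends, so nothing later overlaps HIIT Circuit either.
Boxing Basics starts after Kettlebell Bootcamp ends, so nothing later overlaps Kettlebell Bootcamp either.
Zumba Basics starts before Boxing Basics ends → Boxing Basics and Zumba Basics overlap.
Barre Basics starts before Boxing Basics ends → Boxing Basics and Barre Basics overlap.
Yoga Flow starts before Boxing Basics ends → Boxing Basics and Yoga Flow overlap.
Rowing Lab starts after Boxing Basics ends.
Barre Basics starts before Zumba Basics ends → Zumba Basics and Barre Basics overlap.
Yoga Flow starts before Zumba Basics ends → Zumba Basics and Yoga Flow overlap.
Rowing Lab starts after Zumba Basics ends.
Yoga Flow starts before Barre Basics ends → Barre Basics and Yoga Flow overlap.
Rowing Lab starts exactly when Barre Basics ends (back-to-back, no overlap).
Rowing Lab starts before Yoga Flow ends → Yoga Flow and Rowing Lab overlap.
Overlapping pairs: Barre Basics & Boxing Basics, Barre Basics & Yoga Flow, Barre Basics & Zumba Basics, Boxing Basics & Yoga Flow, Boxing Basics & Zumba Basics, Rowing Lab & Yoga Flow, Yoga Flow & Zumba Basics — 7 in total.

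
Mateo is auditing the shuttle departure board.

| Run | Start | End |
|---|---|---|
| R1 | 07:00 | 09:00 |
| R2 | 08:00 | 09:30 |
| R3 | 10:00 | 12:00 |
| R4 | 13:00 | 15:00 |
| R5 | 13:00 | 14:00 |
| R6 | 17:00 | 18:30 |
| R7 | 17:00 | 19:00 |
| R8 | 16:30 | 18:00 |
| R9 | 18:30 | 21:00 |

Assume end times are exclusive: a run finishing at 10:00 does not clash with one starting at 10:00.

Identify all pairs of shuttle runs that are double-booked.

R1 & R2, R4 & R5, R6 & R7, R6 & R8, R7 & R8, R7 & R9

Sorted by start: R1, R2, R3, R4, R5, R8, R6, R7, R9.
R2 starts before R1 ends → R1 and R2 overlap.
R3 starts after R1 ends, so nothing later overlaps R1 either.
R3 starts after R2 ends, so nothing later overlaps R2 either.
R4 starts after R3 ends, so nothing later overlaps R3 either.
R5 starts before R4 ends → R4 and R5 overlap.
R8 starts after R4 ends, so nothing later overlaps R4 either.
R8 starts after R5 ends, so nothing later overlaps R5 either.
R6 starts before R8 ends → R8 and R6 overlap.
R7 starts before R8 ends → R8 and R7 overlap.
R9 starts after R8 ends.
R7 starts before R6 ends → R6 and R7 overlap.
R9 starts exactly when R6 ends (back-to-back, no overlap).
R9 starts before R7 ends → R7 and R9 overlap.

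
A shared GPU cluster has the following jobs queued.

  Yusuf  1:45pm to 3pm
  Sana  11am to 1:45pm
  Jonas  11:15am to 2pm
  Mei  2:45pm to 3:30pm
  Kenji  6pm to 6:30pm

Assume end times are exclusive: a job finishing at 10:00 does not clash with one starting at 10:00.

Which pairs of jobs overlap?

Check each pair: they overlap iff neither finishes before the other starts.
Sorted by start: Sana, Jonas, Yusuf, Mei, Kenji.
Jonas starts before Sana ends → Sana and Jonas overlap.
Yusuf starts exactly when Sana ends (back-to-back, no overlap), so nothing later overlaps Sana either.
Yusuf starts before Jonas ends → Jonas and Yusuf overlap.
Mei starts after Jonas ends, so nothing later overlaps Jonas either.
Mei starts before Yusuf ends → Yusuf and Mei overlap.
Kenji starts after Yusuf ends.
Kenji starts after Mei ends.

Jonas & Sana, Jonas & Yusuf, Mei & Yusuf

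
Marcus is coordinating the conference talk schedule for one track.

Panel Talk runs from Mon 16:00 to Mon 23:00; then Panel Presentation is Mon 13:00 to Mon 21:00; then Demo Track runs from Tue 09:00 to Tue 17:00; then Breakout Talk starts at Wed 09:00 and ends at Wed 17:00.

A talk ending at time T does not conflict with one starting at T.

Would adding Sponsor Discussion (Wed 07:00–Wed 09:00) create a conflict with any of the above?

No — it doesn't clash with anything

Panel Presentation: ends Mon 21:00 at or before Sponsor Discussion starts Wed 07:00 → clear.
Panel Talk: ends Mon 23:00 at or before Sponsor Discussion starts Wed 07:00 → clear.
Demo Track: ends Tue 17:00 at or before Sponsor Discussion starts Wed 07:00 → clear.
Breakout Talk: starts Wed 09:00 at or after Sponsor Discussion ends Wed 09:00 → clear.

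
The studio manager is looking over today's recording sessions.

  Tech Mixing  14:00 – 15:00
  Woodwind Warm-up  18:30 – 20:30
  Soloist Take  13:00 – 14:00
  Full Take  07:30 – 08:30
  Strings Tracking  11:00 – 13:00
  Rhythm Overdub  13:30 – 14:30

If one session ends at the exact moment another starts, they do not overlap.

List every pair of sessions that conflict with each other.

Rhythm Overdub & Soloist Take, Rhythm Overdub & Tech Mixing

Sorted by start: Full Take, Strings Tracking, Soloist Take, Rhythm Overdub, Tech Mixing, Woodwind Warm-up.
Strings Tracking starts after Full Take ends — done with Full Take.
Soloist Take starts exactly when Strings Tracking ends (back-to-back, no overlap) — done with Strings Tracking.
Rhythm Overdub starts before Soloist Take ends → Soloist Take and Rhythm Overdub overlap.
Tech Mixing starts exactly when Soloist Take ends (back-to-back, no overlap) — done with Soloist Take.
Tech Mixing starts before Rhythm Overdub ends → Rhythm Overdub and Tech Mixing overlap.
Woodwind Warm-up starts after Rhythm Overdub ends.
Woodwind Warm-up starts after Tech Mixing ends.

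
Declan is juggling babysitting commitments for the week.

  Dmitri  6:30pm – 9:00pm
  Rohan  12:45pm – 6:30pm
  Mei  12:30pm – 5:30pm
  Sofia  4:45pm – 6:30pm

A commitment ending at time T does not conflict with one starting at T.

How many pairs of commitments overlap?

3

Check each pair: they overlap iff neither finishes before the other starts.
Sorted by start: Mei, Rohan, Sofia, Dmitri.
Rohan starts before Mei ends → Mei and Rohan overlap.
Sofia starts before Mei ends → Mei and Sofia overlap.
Dmitri starts after Mei ends.
Sofia starts before Rohan ends → Rohan and Sofia overlap.
Dmitri starts exactly when Rohan ends (back-to-back, no overlap).
Dmitri starts exactly when Sofia ends (back-to-back, no overlap).
Overlapping pairs: Mei & Rohan, Mei & Sofia, Rohan & Sofia — 3 in total.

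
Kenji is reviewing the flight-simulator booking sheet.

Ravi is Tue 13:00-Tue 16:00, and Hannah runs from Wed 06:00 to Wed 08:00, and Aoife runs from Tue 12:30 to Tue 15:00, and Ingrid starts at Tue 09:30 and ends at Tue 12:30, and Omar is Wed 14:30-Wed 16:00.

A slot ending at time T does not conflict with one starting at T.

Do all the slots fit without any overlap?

No

Sorted by start: Ingrid, Aoife, Ravi, Hannah, Omar.
Aoife starts exactly when Ingrid ends (back-to-back, no overlap), so nothing later overlaps Ingrid either.
Ravi starts before Aoife ends → Aoife and Ravi overlap.
That's a conflict, so the schedule is not conflict-free.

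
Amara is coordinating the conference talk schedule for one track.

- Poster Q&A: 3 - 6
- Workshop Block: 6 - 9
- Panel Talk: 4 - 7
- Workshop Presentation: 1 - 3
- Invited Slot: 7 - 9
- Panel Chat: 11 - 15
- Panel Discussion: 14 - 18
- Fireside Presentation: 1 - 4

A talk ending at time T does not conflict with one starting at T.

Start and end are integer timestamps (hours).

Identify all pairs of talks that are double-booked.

Sorted by start: Fireside Presentation, Workshop Presentation, Poster Q&A, Panel Talk, Workshop Block, Invited Slot, Panel Chat, Panel Discussion.
Workshop Presentation starts before Fireside Presentation ends → Fireside Presentation and Workshop Presentation overlap.
Poster Q&A starts before Fireside Presentation ends → Fireside Presentation and Poster Q&A overlap.
Panel Talk starts exactly when Fireside Presentation ends (back-to-back, no overlap), so Fireside Presentation has no further overlaps.
Poster Q&A starts exactly when Workshop Presentation ends (back-to-back, no overlap), so Workshop Presentation has no further overlaps.
Panel Talk starts before Poster Q&A ends → Poster Q&A and Panel Talk overlap.
Workshop Block starts exactly when Poster Q&A ends (back-to-back, no overlap), so Poster Q&A has no further overlaps.
Workshop Block starts before Panel Talk ends → Panel Talk and Workshop Block overlap.
Invited Slot starts exactly when Panel Talk ends (back-to-back, no overlap), so Panel Talk has no further overlaps.
Invited Slot starts before Workshop Block ends → Workshop Block and Invited Slot overlap.
Panel Chat starts after Workshop Block ends, so Workshop Block has no further overlaps.
Panel Chat starts after Invited Slot ends, so Invited Slot has no further overlaps.
Panel Discussion starts before Panel Chat ends → Panel Chat and Panel Discussion overlap.

Fireside Presentation & Poster Q&A, Fireside Presentation & Workshop Presentation, Invited Slot & Workshop Block, Panel Chat & Panel Discussion, Panel Talk & Poster Q&A, Panel Talk & Workshop Block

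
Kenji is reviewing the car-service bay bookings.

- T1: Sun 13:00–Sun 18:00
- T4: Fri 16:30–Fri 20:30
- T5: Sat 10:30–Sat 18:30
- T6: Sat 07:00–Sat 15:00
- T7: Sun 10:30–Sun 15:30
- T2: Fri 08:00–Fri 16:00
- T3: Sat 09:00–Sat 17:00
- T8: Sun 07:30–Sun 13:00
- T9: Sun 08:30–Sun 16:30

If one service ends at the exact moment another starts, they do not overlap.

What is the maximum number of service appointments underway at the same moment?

Sort all start/end points and keep a running count:
Fri 08:00 start T2 → 1
Fri 16:00 end T2 → 0
Fri 16:30 start T4 → 1
Fri 20:30 end T4 → 0
Sat 07:00 start T6 → 1
Sat 09:00 start T3 → 2
Sat 10:30 start T5 → 3
Sat 15:00 end T6 → 2
Sat 17:00 end T3 → 1
Sat 18:30 end T5 → 0
Sun 07:30 start T8 → 1
Sun 08:30 start T9 → 2
Sun 10:30 start T7 → 3
Sun 13:00 end T8 → 2
Sun 13:00 start T1 → 3
Sun 15:30 end T7 → 2
Sun 16:30 end T9 → 1
Sun 18:00 end T1 → 0
Peak is 3, at Sat 10:30 (T3, T5, T6).

3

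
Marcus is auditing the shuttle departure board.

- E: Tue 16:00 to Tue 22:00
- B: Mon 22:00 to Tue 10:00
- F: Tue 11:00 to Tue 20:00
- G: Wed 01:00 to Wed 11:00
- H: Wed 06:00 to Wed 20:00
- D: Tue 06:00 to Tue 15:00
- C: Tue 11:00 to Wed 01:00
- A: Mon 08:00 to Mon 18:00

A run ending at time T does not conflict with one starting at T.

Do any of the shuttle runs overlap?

Yes

Sorted by start: A, B, D, C, F, E, G, H.
B starts after A ends, so nothing later overlaps A either.
D starts before B ends → B and D overlap.
That's a conflict, so the schedule is not conflict-free.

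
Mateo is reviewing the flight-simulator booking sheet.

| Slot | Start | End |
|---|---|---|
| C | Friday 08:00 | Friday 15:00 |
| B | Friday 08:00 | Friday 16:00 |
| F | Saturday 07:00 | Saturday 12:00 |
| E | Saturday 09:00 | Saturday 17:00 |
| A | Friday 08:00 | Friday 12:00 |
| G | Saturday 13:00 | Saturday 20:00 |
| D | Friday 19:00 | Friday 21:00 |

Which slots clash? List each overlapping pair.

Sorted by start: A, B, C, D, F, E, G.
B starts before A ends → A and B overlap.
C starts before A ends → A and C overlap.
D starts after A ends; A is clear from here.
C starts before B ends → B and C overlap.
D starts after B ends; B is clear from here.
D starts after C ends; C is clear from here.
F starts after D ends; D is clear from here.
E starts before F ends → F and E overlap.
G starts after F ends.
G starts before E ends → E and G overlap.

A & B, A & C, B & C, E & F, E & G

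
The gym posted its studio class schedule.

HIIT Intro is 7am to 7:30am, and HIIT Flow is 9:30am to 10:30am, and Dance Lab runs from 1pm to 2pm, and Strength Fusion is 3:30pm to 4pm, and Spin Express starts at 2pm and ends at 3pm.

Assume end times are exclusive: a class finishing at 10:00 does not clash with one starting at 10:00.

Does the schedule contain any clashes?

No

Sorted by start: HIIT Intro, HIIT Flow, Dance Lab, Spin Express, Strength Fusion.
HIIT Flow starts after HIIT Intro ends, so HIIT Intro has no further overlaps.
Dance Lab starts after HIIT Flow ends, so HIIT Flow has no further overlaps.
Spin Express starts exactly when Dance Lab ends (back-to-back, no overlap), so Dance Lab has no further overlaps.
Strength Fusion starts after Spin Express ends.
Every pair is clear; the schedule has no overlaps.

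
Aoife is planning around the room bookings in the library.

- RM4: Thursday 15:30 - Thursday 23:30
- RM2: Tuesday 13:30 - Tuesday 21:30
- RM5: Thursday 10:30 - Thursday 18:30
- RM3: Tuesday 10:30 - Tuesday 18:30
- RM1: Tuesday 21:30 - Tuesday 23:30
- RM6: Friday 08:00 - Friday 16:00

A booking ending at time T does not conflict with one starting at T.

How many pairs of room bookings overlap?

2

Check each pair: they overlap iff neither finishes before the other starts.
Sorted by start: RM3, RM2, RM1, RM5, RM4, RM6.
RM2 starts before RM3 ends → RM3 and RM2 overlap.
RM1 starts after RM3 ends, so nothing later overlaps RM3 either.
RM1 starts exactly when RM2 ends (back-to-back, no overlap), so nothing later overlaps RM2 either.
RM5 starts after RM1 ends, so nothing later overlaps RM1 either.
RM4 starts before RM5 ends → RM5 and RM4 overlap.
RM6 starts after RM5 ends.
RM6 starts after RM4 ends.
Overlapping pairs: RM2 & RM3, RM4 & RM5 — 2 in total.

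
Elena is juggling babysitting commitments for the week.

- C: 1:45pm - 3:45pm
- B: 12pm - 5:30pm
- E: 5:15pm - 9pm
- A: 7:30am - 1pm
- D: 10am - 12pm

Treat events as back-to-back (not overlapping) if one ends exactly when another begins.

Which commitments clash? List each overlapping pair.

A & B, A & D, B & C, B & E

Sorted by start: A, D, B, C, E.
D starts before A ends → A and D overlap.
B starts before A ends → A and B overlap.
C starts after A ends, so A has no further overlaps.
B starts exactly when D ends (back-to-back, no overlap), so D has no further overlaps.
C starts before B ends → B and C overlap.
E starts before B ends → B and E overlap.
E starts after C ends.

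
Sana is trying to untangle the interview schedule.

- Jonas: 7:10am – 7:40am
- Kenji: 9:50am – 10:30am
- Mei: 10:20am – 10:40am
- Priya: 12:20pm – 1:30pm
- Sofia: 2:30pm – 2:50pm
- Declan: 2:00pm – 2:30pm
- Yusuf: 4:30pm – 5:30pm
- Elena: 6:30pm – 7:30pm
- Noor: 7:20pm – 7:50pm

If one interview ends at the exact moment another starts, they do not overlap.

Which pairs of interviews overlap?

Elena & Noor, Kenji & Mei

Two intervals overlap when each starts before the other ends.
Sorted by start: Jonas, Kenji, Mei, Priya, Declan, Sofia, Yusuf, Elena, Noor.
Kenji starts after Jonas ends — done with Jonas.
Mei starts before Kenji ends → Kenji and Mei overlap.
Priya starts after Kenji ends — done with Kenji.
Priya starts after Mei ends — done with Mei.
Declan starts after Priya ends — done with Priya.
Sofia starts exactly when Declan ends (back-to-back, no overlap) — done with Declan.
Yusuf starts after Sofia ends — done with Sofia.
Elena starts after Yusuf ends — done with Yusuf.
Noor starts before Elena ends → Elena and Noor overlap.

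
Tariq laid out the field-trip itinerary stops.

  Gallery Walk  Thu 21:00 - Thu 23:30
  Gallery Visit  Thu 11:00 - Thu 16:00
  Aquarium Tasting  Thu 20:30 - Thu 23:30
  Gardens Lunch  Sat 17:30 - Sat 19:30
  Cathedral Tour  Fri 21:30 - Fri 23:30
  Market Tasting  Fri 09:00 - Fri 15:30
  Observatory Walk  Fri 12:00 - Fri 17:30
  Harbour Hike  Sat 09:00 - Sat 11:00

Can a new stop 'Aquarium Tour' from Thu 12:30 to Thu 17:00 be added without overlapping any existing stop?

Gallery Visit: starts Thu 11:00 before Aquarium Tour ends Thu 17:00, and ends Thu 16:00 after Aquarium Tour starts Thu 12:30 → overlap.
Aquarium Tasting: starts Thu 20:30 at or after Aquarium Tour ends Thu 17:00 → clear.
Gallery Walk: starts Thu 21:00 at or after Aquarium Tour ends Thu 17:00 → clear.
Market Tasting: starts Fri 09:00 at or after Aquarium Tour ends Thu 17:00 → clear.
Observatory Walk: starts Fri 12:00 at or after Aquarium Tour ends Thu 17:00 → clear.
Cathedral Tour: starts Fri 21:30 at or after Aquarium Tour ends Thu 17:00 → clear.
Harbour Hike: starts Sat 09:00 at or after Aquarium Tour ends Thu 17:00 → clear.
Gardens Lunch: starts Sat 17:30 at or after Aquarium Tour ends Thu 17:00 → clear.
Aquarium Tour overlaps Gallery Visit.

No — it overlaps Gallery Visit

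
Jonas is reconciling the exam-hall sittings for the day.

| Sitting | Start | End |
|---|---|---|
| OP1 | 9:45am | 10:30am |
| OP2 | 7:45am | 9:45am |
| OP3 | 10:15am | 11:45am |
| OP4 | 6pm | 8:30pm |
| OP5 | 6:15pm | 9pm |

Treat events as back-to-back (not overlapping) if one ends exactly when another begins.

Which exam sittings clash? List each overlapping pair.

Sorted by start: OP2, OP1, OP3, OP4, OP5.
OP1 starts exactly when OP2 ends (back-to-back, no overlap) — done with OP2.
OP3 starts before OP1 ends → OP1 and OP3 overlap.
OP4 starts after OP1 ends — done with OP1.
OP4 starts after OP3 ends — done with OP3.
OP5 starts before OP4 ends → OP4 and OP5 overlap.

OP1 & OP3, OP4 & OP5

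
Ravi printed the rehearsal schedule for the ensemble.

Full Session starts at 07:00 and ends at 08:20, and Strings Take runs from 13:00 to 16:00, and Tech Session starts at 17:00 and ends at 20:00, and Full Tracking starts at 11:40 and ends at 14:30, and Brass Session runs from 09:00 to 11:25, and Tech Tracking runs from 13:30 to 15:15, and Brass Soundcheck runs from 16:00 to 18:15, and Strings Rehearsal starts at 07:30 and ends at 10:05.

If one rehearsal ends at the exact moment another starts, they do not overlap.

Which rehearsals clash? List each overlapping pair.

Brass Session & Strings Rehearsal, Brass Soundcheck & Tech Session, Full Session & Strings Rehearsal, Full Tracking & Strings Take, Full Tracking & Tech Tracking, Strings Take & Tech Tracking

Sorted by start: Full Session, Strings Rehearsal, Brass Session, Full Tracking, Strings Take, Tech Tracking, Brass Soundcheck, Tech Session.
Strings Rehearsal starts before Full Session ends → Full Session and Strings Rehearsal overlap.
Brass Session starts after Full Session ends — done with Full Session.
Brass Session starts before Strings Rehearsal ends → Strings Rehearsal and Brass Session overlap.
Full Tracking starts after Strings Rehearsal ends — done with Strings Rehearsal.
Full Tracking starts after Brass Session ends — done with Brass Session.
Strings Take starts before Full Tracking ends → Full Tracking and Strings Take overlap.
Tech Tracking starts before Full Tracking ends → Full Tracking and Tech Tracking overlap.
Brass Soundcheck starts after Full Tracking ends — done with Full Tracking.
Tech Tracking starts before Strings Take ends → Strings Take and Tech Tracking overlap.
Brass Soundcheck starts exactly when Strings Take ends (back-to-back, no overlap) — done with Strings Take.
Brass Soundcheck starts after Tech Tracking ends — done with Tech Tracking.
Tech Session starts before Brass Soundcheck ends → Brass Soundcheck and Tech Session overlap.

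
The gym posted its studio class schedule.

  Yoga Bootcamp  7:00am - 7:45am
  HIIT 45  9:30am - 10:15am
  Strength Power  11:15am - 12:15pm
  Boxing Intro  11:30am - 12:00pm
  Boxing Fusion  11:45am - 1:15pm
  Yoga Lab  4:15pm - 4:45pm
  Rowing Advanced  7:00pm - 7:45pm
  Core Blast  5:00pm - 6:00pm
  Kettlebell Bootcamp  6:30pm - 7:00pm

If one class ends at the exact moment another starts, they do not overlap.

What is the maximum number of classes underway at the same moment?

3

Sweep the timeline, counting +1 at each start and −1 at each end (ends before starts at a tie):
7:00am start Yoga Bootcamp → 1
7:45am end Yoga Bootcamp → 0
9:30am start HIIT 45 → 1
10:15am end HIIT 45 → 0
11:15am start Strength Power → 1
11:30am start Boxing Intro → 2
11:45am start Boxing Fusion → 3
12:00pm end Boxing Intro → 2
12:15pm end Strength Power → 1
1:15pm end Boxing Fusion → 0
4:15pm start Yoga Lab → 1
4:45pm end Yoga Lab → 0
5:00pm start Core Blast → 1
6:00pm end Core Blast → 0
6:30pm start Kettlebell Bootcamp → 1
7:00pm end Kettlebell Bootcamp → 0
7:00pm start Rowing Advanced → 1
7:45pm end Rowing Advanced → 0
Peak is 3, at 11:45am (Boxing Fusion, Boxing Intro, Strength Power).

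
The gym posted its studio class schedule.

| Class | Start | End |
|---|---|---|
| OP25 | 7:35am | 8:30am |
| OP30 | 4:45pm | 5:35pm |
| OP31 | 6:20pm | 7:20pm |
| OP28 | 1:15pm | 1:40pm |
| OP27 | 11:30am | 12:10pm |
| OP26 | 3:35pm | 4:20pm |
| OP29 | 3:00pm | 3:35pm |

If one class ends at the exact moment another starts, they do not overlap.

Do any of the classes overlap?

No

Check each pair: they overlap iff neither finishes before the other starts.
Sorted by start: OP25, OP27, OP28, OP29, OP26, OP30, OP31.
OP27 starts after OP25 ends; OP25 is clear from here.
OP28 starts after OP27 ends; OP27 is clear from here.
OP29 starts after OP28 ends; OP28 is clear from here.
OP26 starts exactly when OP29 ends (back-to-back, no overlap); OP29 is clear from here.
OP30 starts after OP26 ends; OP26 is clear from here.
OP31 starts after OP30 ends.
Every pair is clear; the schedule has no overlaps.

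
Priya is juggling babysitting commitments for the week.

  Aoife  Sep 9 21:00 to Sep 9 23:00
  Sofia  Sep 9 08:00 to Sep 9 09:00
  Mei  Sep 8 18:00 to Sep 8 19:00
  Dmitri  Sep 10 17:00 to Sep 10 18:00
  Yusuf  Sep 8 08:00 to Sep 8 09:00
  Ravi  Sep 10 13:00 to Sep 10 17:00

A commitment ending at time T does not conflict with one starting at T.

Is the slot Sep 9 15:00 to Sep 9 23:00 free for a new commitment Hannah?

Yusuf: ends Sep 8 09:00 at or before Hannah starts Sep 9 15:00 → clear.
Mei: ends Sep 8 19:00 at or before Hannah starts Sep 9 15:00 → clear.
Sofia: ends Sep 9 09:00 at or before Hannah starts Sep 9 15:00 → clear.
Aoife: starts Sep 9 21:00 before Hannah ends Sep 9 23:00, and ends Sep 9 23:00 after Hannah starts Sep 9 15:00 → overlap.
Ravi: starts Sep 10 13:00 at or after Hannah ends Sep 9 23:00 → clear.
Dmitri: starts Sep 10 17:00 at or after Hannah ends Sep 9 23:00 → clear.
Hannah overlaps Aoife.

No — it overlaps Aoife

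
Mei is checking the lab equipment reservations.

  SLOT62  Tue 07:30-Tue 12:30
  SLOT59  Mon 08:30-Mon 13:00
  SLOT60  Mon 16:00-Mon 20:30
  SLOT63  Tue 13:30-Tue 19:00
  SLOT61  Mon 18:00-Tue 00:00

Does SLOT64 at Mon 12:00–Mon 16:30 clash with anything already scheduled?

SLOT59: starts Mon 08:30 before SLOT64 ends Mon 16:30, and ends Mon 13:00 after SLOT64 starts Mon 12:00 → overlap.
SLOT60: starts Mon 16:00 before SLOT64 ends Mon 16:30, and ends Mon 20:30 after SLOT64 starts Mon 12:00 → overlap.
SLOT61: starts Mon 18:00 at or after SLOT64 ends Mon 16:30 → clear.
SLOT62: starts Tue 07:30 at or after SLOT64 ends Mon 16:30 → clear.
SLOT63: starts Tue 13:30 at or after SLOT64 ends Mon 16:30 → clear.
SLOT64 overlaps SLOT59, SLOT60.

Yes — it overlaps SLOT59, SLOT60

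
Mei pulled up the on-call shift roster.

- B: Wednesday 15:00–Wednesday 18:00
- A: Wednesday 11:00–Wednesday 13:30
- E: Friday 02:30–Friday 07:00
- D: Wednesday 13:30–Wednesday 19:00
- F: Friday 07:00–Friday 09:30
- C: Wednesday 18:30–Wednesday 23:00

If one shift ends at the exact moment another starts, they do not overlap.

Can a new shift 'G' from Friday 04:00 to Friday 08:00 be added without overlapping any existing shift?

No — it overlaps E, F

A: ends Wednesday 13:30 at or before G starts Friday 04:00 → clear.
D: ends Wednesday 19:00 at or before G starts Friday 04:00 → clear.
B: ends Wednesday 18:00 at or before G starts Friday 04:00 → clear.
C: ends Wednesday 23:00 at or before G starts Friday 04:00 → clear.
E: starts Friday 02:30 before G ends Friday 08:00, and ends Friday 07:00 after G starts Friday 04:00 → overlap.
F: starts Friday 07:00 before G ends Friday 08:00, and ends Friday 09:30 after G starts Friday 04:00 → overlap.
G overlaps E, F.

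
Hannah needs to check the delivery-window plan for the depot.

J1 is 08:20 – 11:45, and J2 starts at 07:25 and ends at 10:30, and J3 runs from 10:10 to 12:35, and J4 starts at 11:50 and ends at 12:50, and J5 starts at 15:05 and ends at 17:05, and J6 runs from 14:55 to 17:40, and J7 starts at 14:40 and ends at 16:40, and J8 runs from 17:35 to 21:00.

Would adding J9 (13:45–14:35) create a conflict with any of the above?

No — it doesn't clash with anything

J2: ends 10:30 at or before J9 starts 13:45 → clear.
J1: ends 11:45 at or before J9 starts 13:45 → clear.
J3: ends 12:35 at or before J9 starts 13:45 → clear.
J4: ends 12:50 at or before J9 starts 13:45 → clear.
J7: starts 14:40 at or after J9 ends 14:35 → clear.
J6: starts 14:55 at or after J9 ends 14:35 → clear.
J5: starts 15:05 at or after J9 ends 14:35 → clear.
J8: starts 17:35 at or after J9 ends 14:35 → clear.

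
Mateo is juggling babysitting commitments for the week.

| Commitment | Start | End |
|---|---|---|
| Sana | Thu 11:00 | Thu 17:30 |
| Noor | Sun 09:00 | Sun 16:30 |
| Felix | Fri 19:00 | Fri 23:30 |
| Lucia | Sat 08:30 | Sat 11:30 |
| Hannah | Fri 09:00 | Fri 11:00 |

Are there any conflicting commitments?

No

Sorted by start: Sana, Hannah, Felix, Lucia, Noor.
Hannah starts after Sana ends — done with Sana.
Felix starts after Hannah ends — done with Hannah.
Lucia starts after Felix ends — done with Felix.
Noor starts after Lucia ends.
Every pair is clear; the schedule has no overlaps.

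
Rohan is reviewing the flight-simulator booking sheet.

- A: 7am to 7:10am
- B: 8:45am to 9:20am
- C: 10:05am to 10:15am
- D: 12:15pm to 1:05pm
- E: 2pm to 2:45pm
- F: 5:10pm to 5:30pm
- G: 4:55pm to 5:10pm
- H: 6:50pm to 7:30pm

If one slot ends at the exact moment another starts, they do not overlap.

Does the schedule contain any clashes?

Sorted by start: A, B, C, D, E, G, F, H.
B starts after A ends, so A has no further overlaps.
C starts after B ends, so B has no further overlaps.
D starts after C ends, so C has no further overlaps.
E starts after D ends, so D has no further overlaps.
G starts after E ends, so E has no further overlaps.
F starts exactly when G ends (back-to-back, no overlap), so G has no further overlaps.
H starts after F ends.
Every pair is clear; the schedule has no overlaps.

No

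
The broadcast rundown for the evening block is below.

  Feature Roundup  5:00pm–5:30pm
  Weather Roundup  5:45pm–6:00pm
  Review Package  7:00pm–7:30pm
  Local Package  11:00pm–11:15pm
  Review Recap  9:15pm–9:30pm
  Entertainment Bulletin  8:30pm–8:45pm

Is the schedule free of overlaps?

Yes

Two intervals overlap when each starts before the other ends.
Sorted by start: Feature Roundup, Weather Roundup, Review Package, Entertainment Bulletin, Review Recap, Local Package.
Weather Roundup starts after Feature Roundup ends — done with Feature Roundup.
Review Package starts after Weather Roundup ends — done with Weather Roundup.
Entertainment Bulletin starts after Review Package ends — done with Review Package.
Review Recap starts after Entertainment Bulletin ends — done with Entertainment Bulletin.
Local Package starts after Review Recap ends.
Every pair is clear; the schedule has no overlaps.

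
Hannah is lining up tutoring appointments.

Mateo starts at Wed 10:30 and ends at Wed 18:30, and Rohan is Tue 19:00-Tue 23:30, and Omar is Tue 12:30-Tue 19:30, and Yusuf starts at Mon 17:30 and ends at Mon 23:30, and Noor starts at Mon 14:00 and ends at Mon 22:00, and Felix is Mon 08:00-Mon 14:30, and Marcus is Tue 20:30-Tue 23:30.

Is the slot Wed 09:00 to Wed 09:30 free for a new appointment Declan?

Felix: ends Mon 14:30 at or before Declan starts Wed 09:00 → clear.
Noor: ends Mon 22:00 at or before Declan starts Wed 09:00 → clear.
Yusuf: ends Mon 23:30 at or before Declan starts Wed 09:00 → clear.
Omar: ends Tue 19:30 at or before Declan starts Wed 09:00 → clear.
Rohan: ends Tue 23:30 at or before Declan starts Wed 09:00 → clear.
Marcus: ends Tue 23:30 at or before Declan starts Wed 09:00 → clear.
Mateo: starts Wed 10:30 at or after Declan ends Wed 09:30 → clear.

Yes — the slot is free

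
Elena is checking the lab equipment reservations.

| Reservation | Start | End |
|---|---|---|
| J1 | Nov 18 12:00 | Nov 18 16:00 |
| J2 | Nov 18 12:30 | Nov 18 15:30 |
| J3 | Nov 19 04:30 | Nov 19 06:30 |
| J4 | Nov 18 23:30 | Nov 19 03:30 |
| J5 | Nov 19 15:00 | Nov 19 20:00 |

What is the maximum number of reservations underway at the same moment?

2

Sweep the timeline, counting +1 at each start and −1 at each end (ends before starts at a tie):
Nov 18 12:00 start J1 → 1
Nov 18 12:30 start J2 → 2
Nov 18 15:30 end J2 → 1
Nov 18 16:00 end J1 → 0
Nov 18 23:30 start J4 → 1
Nov 19 03:30 end J4 → 0
Nov 19 04:30 start J3 → 1
Nov 19 06:30 end J3 → 0
Nov 19 15:00 start J5 → 1
Nov 19 20:00 end J5 → 0
Peak is 2, at Nov 18 12:30 (J1, J2).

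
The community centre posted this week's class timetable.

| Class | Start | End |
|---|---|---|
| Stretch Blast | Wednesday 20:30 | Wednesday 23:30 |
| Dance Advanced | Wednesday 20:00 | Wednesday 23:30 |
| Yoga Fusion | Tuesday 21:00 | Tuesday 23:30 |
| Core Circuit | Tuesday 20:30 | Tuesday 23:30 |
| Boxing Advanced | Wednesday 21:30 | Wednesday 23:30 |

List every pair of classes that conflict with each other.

Sorted by start: Core Circuit, Yoga Fusion, Dance Advanced, Stretch Blast, Boxing Advanced.
Yoga Fusion starts before Core Circuit ends → Core Circuit and Yoga Fusion overlap.
Dance Advanced starts after Core Circuit ends, so Core Circuit has no further overlaps.
Dance Advanced starts after Yoga Fusion ends, so Yoga Fusion has no further overlaps.
Stretch Blast starts before Dance Advanced ends → Dance Advanced and Stretch Blast overlap.
Boxing Advanced starts before Dance Advanced ends → Dance Advanced and Boxing Advanced overlap.
Boxing Advanced starts before Stretch Blast ends → Stretch Blast and Boxing Advanced overlap.

Boxing Advanced & Dance Advanced, Boxing Advanced & Stretch Blast, Core Circuit & Yoga Fusion, Dance Advanced & Stretch Blast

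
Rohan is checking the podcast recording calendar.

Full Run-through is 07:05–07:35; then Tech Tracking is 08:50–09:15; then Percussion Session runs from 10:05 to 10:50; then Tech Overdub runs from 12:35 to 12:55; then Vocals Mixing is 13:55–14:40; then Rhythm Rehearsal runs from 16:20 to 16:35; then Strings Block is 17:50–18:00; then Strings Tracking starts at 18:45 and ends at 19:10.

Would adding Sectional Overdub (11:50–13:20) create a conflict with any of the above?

Yes — it overlaps Tech Overdub

Full Run-through: ends 07:35 at or before Sectional Overdub starts 11:50 → clear.
Tech Tracking: ends 09:15 at or before Sectional Overdub starts 11:50 → clear.
Percussion Session: ends 10:50 at or before Sectional Overdub starts 11:50 → clear.
Tech Overdub: starts 12:35 before Sectional Overdub ends 13:20, and ends 12:55 after Sectional Overdub starts 11:50 → overlap.
Vocals Mixing: starts 13:55 at or after Sectional Overdub ends 13:20 → clear.
Rhythm Rehearsal: starts 16:20 at or after Sectional Overdub ends 13:20 → clear.
Strings Block: starts 17:50 at or after Sectional Overdub ends 13:20 → clear.
Strings Tracking: starts 18:45 at or after Sectional Overdub ends 13:20 → clear.
Sectional Overdub overlaps Tech Overdub.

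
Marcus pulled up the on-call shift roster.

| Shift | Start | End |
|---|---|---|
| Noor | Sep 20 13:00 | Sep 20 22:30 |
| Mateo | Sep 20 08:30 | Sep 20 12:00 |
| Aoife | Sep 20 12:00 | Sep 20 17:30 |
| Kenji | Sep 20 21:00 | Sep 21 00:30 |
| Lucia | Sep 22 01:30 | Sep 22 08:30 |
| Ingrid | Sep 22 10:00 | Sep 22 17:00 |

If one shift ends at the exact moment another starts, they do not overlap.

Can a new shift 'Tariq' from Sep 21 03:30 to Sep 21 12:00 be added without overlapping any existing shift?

Yes — the slot is free

Mateo: ends Sep 20 12:00 at or before Tariq starts Sep 21 03:30 → clear.
Aoife: ends Sep 20 17:30 at or before Tariq starts Sep 21 03:30 → clear.
Noor: ends Sep 20 22:30 at or before Tariq starts Sep 21 03:30 → clear.
Kenji: ends Sep 21 00:30 at or before Tariq starts Sep 21 03:30 → clear.
Lucia: starts Sep 22 01:30 at or after Tariq ends Sep 21 12:00 → clear.
Ingrid: starts Sep 22 10:00 at or after Tariq ends Sep 21 12:00 → clear.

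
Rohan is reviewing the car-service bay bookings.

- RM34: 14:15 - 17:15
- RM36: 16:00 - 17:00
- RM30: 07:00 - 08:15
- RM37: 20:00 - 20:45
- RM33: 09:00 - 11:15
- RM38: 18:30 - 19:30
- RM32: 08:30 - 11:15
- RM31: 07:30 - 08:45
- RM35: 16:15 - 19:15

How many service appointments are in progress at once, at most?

Sort all start/end points and keep a running count:
07:00 start RM30 → 1
07:30 start RM31 → 2
08:15 end RM30 → 1
08:30 start RM32 → 2
08:45 end RM31 → 1
09:00 start RM33 → 2
11:15 end RM32 → 1
11:15 end RM33 → 0
14:15 start RM34 → 1
16:00 start RM36 → 2
16:15 start RM35 → 3
17:00 end RM36 → 2
17:15 end RM34 → 1
18:30 start RM38 → 2
19:15 end RM35 → 1
19:30 end RM38 → 0
20:00 start RM37 → 1
20:45 end RM37 → 0
Peak is 3, at 16:15 (RM34, RM35, RM36).

3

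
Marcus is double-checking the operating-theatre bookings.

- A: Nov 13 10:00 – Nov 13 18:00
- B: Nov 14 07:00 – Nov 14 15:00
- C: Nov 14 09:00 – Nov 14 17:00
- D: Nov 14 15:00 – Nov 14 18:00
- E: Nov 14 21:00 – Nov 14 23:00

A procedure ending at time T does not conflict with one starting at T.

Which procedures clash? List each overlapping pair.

B & C, C & D

Sorted by start: A, B, C, D, E.
B starts after A ends, so nothing later overlaps A either.
C starts before B ends → B and C overlap.
D starts exactly when B ends (back-to-back, no overlap), so nothing later overlaps B either.
D starts before C ends → C and D overlap.
E starts after C ends.
E starts after D ends.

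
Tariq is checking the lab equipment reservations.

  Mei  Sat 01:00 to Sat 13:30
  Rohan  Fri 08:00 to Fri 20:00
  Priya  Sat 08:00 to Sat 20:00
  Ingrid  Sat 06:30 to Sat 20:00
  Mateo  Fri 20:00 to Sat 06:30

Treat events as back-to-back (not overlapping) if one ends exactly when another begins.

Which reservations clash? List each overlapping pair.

Check each pair: they overlap iff neither finishes before the other starts.
Sorted by start: Rohan, Mateo, Mei, Ingrid, Priya.
Mateo starts exactly when Rohan ends (back-to-back, no overlap); Rohan is clear from here.
Mei starts before Mateo ends → Mateo and Mei overlap.
Ingrid starts exactly when Mateo ends (back-to-back, no overlap); Mateo is clear from here.
Ingrid starts before Mei ends → Mei and Ingrid overlap.
Priya starts before Mei ends → Mei and Priya overlap.
Priya starts before Ingrid ends → Ingrid and Priya overlap.

Ingrid & Mei, Ingrid & Priya, Mateo & Mei, Mei & Priya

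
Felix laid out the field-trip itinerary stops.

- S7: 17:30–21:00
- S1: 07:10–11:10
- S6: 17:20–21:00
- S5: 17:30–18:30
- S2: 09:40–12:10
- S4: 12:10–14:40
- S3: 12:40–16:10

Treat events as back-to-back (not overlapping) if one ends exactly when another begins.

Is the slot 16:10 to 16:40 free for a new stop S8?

Yes — the slot is free

S1: ends 11:10 at or before S8 starts 16:10 → clear.
S2: ends 12:10 at or before S8 starts 16:10 → clear.
S4: ends 14:40 at or before S8 starts 16:10 → clear.
S3: ends 16:10 at or before S8 starts 16:10 → clear.
S6: starts 17:20 at or after S8 ends 16:40 → clear.
S5: starts 17:30 at or after S8 ends 16:40 → clear.
S7: starts 17:30 at or after S8 ends 16:40 → clear.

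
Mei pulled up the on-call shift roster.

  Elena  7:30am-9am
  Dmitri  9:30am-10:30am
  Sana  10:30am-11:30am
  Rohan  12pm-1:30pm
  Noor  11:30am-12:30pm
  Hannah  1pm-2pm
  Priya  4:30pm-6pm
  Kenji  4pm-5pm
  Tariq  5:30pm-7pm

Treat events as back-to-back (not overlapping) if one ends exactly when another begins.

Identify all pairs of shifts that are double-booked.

Sorted by start: Elena, Dmitri, Sana, Noor, Rohan, Hannah, Kenji, Priya, Tariq.
Dmitri starts after Elena ends — done with Elena.
Sana starts exactly when Dmitri ends (back-to-back, no overlap) — done with Dmitri.
Noor starts exactly when Sana ends (back-to-back, no overlap) — done with Sana.
Rohan starts before Noor ends → Noor and Rohan overlap.
Hannah starts after Noor ends — done with Noor.
Hannah starts before Rohan ends → Rohan and Hannah overlap.
Kenji starts after Rohan ends — done with Rohan.
Kenji starts after Hannah ends — done with Hannah.
Priya starts before Kenji ends → Kenji and Priya overlap.
Tariq starts after Kenji ends.
Tariq starts before Priya ends → Priya and Tariq overlap.

Hannah & Rohan, Kenji & Priya, Noor & Rohan, Priya & Tariq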